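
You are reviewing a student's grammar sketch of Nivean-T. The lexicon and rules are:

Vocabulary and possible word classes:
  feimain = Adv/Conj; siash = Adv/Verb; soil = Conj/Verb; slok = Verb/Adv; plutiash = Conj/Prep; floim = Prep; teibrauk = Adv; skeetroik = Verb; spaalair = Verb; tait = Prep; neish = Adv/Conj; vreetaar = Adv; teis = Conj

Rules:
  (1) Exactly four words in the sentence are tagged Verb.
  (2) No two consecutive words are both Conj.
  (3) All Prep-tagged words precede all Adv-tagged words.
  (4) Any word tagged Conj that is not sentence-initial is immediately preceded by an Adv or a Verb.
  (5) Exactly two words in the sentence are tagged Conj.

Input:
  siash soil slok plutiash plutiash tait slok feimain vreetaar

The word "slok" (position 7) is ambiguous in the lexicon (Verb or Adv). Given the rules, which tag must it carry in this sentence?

Candidates per position — 1:siash {Adv,Verb}; 2:soil {Conj,Verb}; 3:slok {Verb,Adv}; 4:plutiash {Conj,Prep}; 5:plutiash {Conj,Prep}; 6:tait {Prep}; 7:slok {Verb,Adv}; 8:feimain {Adv,Conj}; 9:vreetaar {Adv}.
Word 1 cannot be Adv — rule 1 would then fail for every completion. It is Verb.
Word 2 cannot be Conj — rule 1 would then fail for every completion. It is Verb.
Word 3 cannot be Adv — rule 1 would then fail for every completion. It is Verb.
Word 5 cannot be Conj — rule 4 would then fail for every completion. It is Prep.
Word 7 cannot be Adv — rule 1 would then fail for every completion. It is Verb.
Word 8 cannot be Adv — rule 5 would then fail for every completion. It is Conj.
Word 4 cannot be Prep — rule 5 would then fail for every completion. It is Conj.
The only consistent sequence is: Verb Verb Verb Conj Prep Prep Verb Conj Adv.
Verifying each rule — rule 1 satisfied; rule 2 satisfied; rule 3 satisfied; rule 4 satisfied; rule 5 satisfied.

Verb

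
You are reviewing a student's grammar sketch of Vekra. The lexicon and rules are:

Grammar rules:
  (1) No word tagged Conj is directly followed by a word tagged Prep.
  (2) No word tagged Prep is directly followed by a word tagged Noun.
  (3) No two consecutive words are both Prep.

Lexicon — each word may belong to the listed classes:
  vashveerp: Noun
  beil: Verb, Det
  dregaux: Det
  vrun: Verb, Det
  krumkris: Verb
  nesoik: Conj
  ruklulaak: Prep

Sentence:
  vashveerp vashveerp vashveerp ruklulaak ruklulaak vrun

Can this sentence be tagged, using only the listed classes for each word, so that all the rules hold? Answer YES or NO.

Candidates per position — 1:vashveerp {Noun}; 2:vashveerp {Noun}; 3:vashveerp {Noun}; 4:ruklulaak {Prep}; 5:ruklulaak {Prep}; 6:vrun {Verb,Det}.
Rule 3 cannot be satisfied by any choice of tags from the lexicon.
So there is no consistent tagging.

NO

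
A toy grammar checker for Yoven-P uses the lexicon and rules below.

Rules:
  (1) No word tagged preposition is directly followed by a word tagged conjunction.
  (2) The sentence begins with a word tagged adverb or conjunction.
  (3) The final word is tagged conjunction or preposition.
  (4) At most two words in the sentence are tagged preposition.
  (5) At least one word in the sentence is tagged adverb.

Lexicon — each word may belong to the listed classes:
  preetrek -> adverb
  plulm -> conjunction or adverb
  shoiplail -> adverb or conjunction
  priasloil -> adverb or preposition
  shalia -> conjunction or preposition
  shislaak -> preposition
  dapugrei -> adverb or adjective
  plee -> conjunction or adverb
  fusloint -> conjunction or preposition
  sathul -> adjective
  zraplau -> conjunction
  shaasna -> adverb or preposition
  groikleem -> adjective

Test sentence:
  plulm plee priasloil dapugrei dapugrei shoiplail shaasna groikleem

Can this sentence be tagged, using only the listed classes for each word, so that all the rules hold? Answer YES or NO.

Candidates per position — 1:plulm {conjunction,adverb}; 2:plee {conjunction,adverb}; 3:priasloil {adverb,preposition}; 4:dapugrei {adverb,adjective}; 5:dapugrei {adverb,adjective}; 6:shoiplail {adverb,conjunction}; 7:shaasna {adverb,preposition}; 8:groikleem {adjective}.
Rule 3 cannot be satisfied by any choice of tags from the lexicon.
So there is no consistent tagging.

NO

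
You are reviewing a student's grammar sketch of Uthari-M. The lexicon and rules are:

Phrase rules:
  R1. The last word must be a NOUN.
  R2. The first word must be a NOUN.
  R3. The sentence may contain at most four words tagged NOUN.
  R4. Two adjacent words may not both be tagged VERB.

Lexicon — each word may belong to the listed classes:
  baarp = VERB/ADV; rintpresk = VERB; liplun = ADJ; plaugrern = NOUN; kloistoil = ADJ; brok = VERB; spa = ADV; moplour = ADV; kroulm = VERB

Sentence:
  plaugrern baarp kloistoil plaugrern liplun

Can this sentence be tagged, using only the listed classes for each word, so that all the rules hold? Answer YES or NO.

NO

Candidates per position — 1:plaugrern {NOUN}; 2:baarp {VERB,ADV}; 3:kloistoil {ADJ}; 4:plaugrern {NOUN}; 5:liplun {ADJ}.
Rule 1 cannot be satisfied by any choice of tags from the lexicon.
So there is no consistent tagging.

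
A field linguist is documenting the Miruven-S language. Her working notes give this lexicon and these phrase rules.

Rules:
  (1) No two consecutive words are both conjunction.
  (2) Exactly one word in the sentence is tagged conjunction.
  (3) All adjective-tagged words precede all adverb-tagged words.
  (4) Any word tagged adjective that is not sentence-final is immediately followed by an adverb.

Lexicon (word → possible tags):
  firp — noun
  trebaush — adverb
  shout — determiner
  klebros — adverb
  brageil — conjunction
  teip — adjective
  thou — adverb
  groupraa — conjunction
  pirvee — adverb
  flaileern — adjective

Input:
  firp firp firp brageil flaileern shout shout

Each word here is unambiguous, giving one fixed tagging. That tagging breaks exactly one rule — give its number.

Fixed tagging: noun noun noun conjunction adjective determiner determiner.
Checking each rule: R1 ✓, R2 ✓, R3 ✓, R4 ✗.
Only rule 4 fails.

4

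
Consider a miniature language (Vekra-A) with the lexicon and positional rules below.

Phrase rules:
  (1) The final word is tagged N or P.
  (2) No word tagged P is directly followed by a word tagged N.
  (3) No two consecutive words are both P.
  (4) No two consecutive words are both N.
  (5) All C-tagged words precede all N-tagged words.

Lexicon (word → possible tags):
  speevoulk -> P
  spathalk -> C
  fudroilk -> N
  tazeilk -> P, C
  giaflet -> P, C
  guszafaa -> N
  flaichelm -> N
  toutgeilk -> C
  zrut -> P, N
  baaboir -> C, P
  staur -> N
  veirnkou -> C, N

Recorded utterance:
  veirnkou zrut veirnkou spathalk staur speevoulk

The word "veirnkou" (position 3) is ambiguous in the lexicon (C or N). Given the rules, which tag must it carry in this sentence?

Candidates per position — 1:veirnkou {C,N}; 2:zrut {P,N}; 3:veirnkou {C,N}; 4:spathalk {C}; 5:staur {N}; 6:speevoulk {P}.
At position 1, choosing N makes rule 5 impossible to satisfy; hence C.
At position 2, choosing N makes rule 5 impossible to satisfy; hence P.
At position 3, choosing N makes rule 2 impossible to satisfy; hence C.
The unique satisfying tagging is: C P C C N P.
Check: rule 1 ✓; rule 2 ✓; rule 3 ✓; rule 4 ✓; rule 5 ✓.

C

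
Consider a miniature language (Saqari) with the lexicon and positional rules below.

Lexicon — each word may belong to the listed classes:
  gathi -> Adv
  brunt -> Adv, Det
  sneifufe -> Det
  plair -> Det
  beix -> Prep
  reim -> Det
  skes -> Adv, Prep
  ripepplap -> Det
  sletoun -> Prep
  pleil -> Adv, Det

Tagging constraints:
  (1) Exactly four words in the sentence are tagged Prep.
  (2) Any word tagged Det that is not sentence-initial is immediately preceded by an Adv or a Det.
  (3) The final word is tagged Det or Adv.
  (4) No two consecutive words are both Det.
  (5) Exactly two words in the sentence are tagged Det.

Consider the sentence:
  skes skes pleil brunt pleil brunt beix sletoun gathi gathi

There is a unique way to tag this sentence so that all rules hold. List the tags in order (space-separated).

Candidates per position — 1:skes {Adv,Prep}; 2:skes {Adv,Prep}; 3:pleil {Adv,Det}; 4:brunt {Adv,Det}; 5:pleil {Adv,Det}; 6:brunt {Adv,Det}; 7:beix {Prep}; 8:sletoun {Prep}; 9:gathi {Adv}; 10:gathi {Adv}.
Position 1: Adv is ruled out by rule 1; that leaves Prep.
Position 2: Adv is ruled out by rule 1; that leaves Prep.
Position 3: Det is ruled out by rule 2; that leaves Adv.
The remaining ambiguous positions (4, 5, 6) are resolved jointly — only one combination satisfies every rule.
The unique satisfying tagging is: Prep Prep Adv Det Adv Det Prep Prep Adv Adv.
Verifying each rule — rule 1 ✓; rule 2 ✓; rule 3 ✓; rule 4 ✓; rule 5 ✓.

Prep Prep Adv Det Adv Det Prep Prep Adv Adv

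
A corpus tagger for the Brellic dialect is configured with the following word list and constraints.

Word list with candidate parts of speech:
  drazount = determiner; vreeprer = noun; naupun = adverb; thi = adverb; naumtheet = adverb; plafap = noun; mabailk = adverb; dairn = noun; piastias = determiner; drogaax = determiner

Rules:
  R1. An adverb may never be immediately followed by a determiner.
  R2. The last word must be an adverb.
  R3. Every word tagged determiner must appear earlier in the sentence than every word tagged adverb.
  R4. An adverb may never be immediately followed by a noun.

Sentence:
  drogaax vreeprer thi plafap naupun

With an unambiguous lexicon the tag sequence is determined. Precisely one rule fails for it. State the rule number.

4

Fixed tagging: determiner noun adverb noun adverb.
Rule check: R1 pass, R2 pass, R3 pass, R4 fail.
Only rule 4 fails.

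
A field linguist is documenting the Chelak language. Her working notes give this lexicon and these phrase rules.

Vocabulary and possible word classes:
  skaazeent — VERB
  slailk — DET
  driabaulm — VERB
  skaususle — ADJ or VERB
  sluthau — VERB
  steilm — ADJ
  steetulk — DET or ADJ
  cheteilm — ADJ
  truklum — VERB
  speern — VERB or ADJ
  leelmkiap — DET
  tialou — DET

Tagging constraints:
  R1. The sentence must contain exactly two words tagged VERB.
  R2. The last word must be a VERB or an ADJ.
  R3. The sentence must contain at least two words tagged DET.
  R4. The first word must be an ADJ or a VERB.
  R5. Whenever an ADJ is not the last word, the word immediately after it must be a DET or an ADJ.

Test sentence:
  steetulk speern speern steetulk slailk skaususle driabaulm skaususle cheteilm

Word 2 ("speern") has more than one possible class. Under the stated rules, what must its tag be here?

ADJ

Candidates per position — 1:steetulk {DET,ADJ}; 2:speern {VERB,ADJ}; 3:speern {VERB,ADJ}; 4:steetulk {DET,ADJ}; 5:slailk {DET}; 6:skaususle {ADJ,VERB}; 7:driabaulm {VERB}; 8:skaususle {ADJ,VERB}; 9:cheteilm {ADJ}.
If word 1 were DET, no tagging could satisfy rule 4; so word 1 is ADJ.
If word 2 were VERB, no tagging could satisfy rule 5; so word 2 is ADJ.
If word 3 were VERB, no tagging could satisfy rule 5; so word 3 is ADJ.
If word 4 were ADJ, no tagging could satisfy rule 3; so word 4 is DET.
If word 6 were ADJ, no tagging could satisfy rule 5; so word 6 is VERB.
If word 8 were VERB, no tagging could satisfy rule 1; so word 8 is ADJ.
So the tagging must be: ADJ ADJ ADJ DET DET VERB VERB ADJ ADJ.
Check: rule 1 satisfied; rule 2 satisfied; rule 3 satisfied; rule 4 satisfied; rule 5 satisfied.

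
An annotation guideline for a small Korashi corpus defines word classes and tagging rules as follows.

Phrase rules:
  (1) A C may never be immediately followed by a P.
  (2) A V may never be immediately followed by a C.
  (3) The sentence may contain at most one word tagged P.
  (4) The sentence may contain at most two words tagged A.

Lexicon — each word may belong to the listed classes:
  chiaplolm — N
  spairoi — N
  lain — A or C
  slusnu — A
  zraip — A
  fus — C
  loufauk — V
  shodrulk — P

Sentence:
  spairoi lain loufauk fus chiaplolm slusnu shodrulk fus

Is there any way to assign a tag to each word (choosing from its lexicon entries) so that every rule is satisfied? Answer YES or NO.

Candidates per position — 1:spairoi {N}; 2:lain {A,C}; 3:loufauk {V}; 4:fus {C}; 5:chiaplolm {N}; 6:slusnu {A}; 7:shodrulk {P}; 8:fus {C}.
Rule 2 cannot be satisfied by any choice of tags from the lexicon.
So there is no consistent tagging.

NO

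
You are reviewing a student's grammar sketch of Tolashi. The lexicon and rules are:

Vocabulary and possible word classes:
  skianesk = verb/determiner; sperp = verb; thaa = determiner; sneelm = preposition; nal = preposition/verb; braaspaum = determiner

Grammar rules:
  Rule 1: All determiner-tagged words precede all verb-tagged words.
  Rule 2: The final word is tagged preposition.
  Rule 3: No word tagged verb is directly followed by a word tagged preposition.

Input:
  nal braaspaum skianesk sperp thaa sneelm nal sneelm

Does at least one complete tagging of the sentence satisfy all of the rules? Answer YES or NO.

NO

Candidates per position — 1:nal {preposition,verb}; 2:braaspaum {determiner}; 3:skianesk {verb,determiner}; 4:sperp {verb}; 5:thaa {determiner}; 6:sneelm {preposition}; 7:nal {preposition,verb}; 8:sneelm {preposition}.
Rule 1 cannot be satisfied by any choice of tags from the lexicon.
So there is no consistent tagging.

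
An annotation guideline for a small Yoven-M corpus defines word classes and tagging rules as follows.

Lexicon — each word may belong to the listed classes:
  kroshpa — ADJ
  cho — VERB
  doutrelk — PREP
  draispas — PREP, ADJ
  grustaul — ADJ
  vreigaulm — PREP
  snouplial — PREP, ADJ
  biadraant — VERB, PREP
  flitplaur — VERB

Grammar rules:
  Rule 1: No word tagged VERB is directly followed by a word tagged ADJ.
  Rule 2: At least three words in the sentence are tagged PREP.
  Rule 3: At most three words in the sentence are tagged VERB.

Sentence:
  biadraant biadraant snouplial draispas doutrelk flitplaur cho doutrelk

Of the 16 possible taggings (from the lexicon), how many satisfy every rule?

10

Candidates per position — 1:biadraant {VERB,PREP}; 2:biadraant {VERB,PREP}; 3:snouplial {PREP,ADJ}; 4:draispas {PREP,ADJ}; 5:doutrelk {PREP}; 6:flitplaur {VERB}; 7:cho {VERB}; 8:doutrelk {PREP}.
There are 16 candidate sequences in total.
Checking each against the rules leaves 10 sequences.
Count = 10.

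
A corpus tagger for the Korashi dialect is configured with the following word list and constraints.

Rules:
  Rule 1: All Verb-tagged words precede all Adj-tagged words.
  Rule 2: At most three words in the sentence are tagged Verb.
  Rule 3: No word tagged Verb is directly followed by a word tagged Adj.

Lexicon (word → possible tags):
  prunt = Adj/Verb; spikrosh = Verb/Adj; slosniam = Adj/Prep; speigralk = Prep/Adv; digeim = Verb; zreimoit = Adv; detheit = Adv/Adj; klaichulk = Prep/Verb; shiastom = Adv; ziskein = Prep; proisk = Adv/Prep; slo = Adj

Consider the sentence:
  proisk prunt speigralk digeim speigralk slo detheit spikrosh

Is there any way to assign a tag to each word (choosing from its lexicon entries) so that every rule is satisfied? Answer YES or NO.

YES

Candidates per position — 1:proisk {Adv,Prep}; 2:prunt {Adj,Verb}; 3:speigralk {Prep,Adv}; 4:digeim {Verb}; 5:speigralk {Prep,Adv}; 6:slo {Adj}; 7:detheit {Adv,Adj}; 8:spikrosh {Verb,Adj}.
One satisfying assignment: Prep Verb Adv Verb Adv Adj Adj Adj.
Checking: rule 1 satisfied; rule 2 satisfied; rule 3 satisfied.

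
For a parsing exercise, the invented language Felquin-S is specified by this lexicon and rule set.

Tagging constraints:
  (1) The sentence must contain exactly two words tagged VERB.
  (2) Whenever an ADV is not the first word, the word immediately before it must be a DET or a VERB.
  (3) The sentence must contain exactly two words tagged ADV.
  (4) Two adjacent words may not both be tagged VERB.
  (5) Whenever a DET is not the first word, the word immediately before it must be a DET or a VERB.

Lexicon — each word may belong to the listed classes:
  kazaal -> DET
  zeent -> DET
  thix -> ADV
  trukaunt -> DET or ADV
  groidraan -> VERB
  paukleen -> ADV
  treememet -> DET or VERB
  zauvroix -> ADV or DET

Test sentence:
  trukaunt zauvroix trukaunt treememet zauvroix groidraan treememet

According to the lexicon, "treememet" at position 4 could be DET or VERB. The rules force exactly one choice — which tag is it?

VERB

Candidates per position — 1:trukaunt {DET,ADV}; 2:zauvroix {ADV,DET}; 3:trukaunt {DET,ADV}; 4:treememet {DET,VERB}; 5:zauvroix {ADV,DET}; 6:groidraan {VERB}; 7:treememet {DET,VERB}.
Position 7: tagging it VERB would leave rule 4 unsatisfiable, so it must be DET.
Position 4: tagging it DET would leave rule 1 unsatisfiable, so it must be VERB.
The remaining ambiguous positions (1, 2, 3, 5) are resolved jointly — only one combination satisfies every rule.
So the tagging must be: DET DET ADV VERB ADV VERB DET.
Verifying each rule — rule 1 ok; rule 2 ok; rule 3 ok; rule 4 ok; rule 5 ok.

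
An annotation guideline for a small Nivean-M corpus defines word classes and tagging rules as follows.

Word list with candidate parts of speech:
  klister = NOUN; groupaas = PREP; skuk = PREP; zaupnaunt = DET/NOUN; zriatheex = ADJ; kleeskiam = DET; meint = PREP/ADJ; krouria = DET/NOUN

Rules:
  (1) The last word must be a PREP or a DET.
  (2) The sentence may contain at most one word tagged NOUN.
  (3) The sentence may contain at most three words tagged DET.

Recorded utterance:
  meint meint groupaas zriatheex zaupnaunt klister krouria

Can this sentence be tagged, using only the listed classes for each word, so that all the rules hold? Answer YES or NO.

Candidates per position — 1:meint {PREP,ADJ}; 2:meint {PREP,ADJ}; 3:groupaas {PREP}; 4:zriatheex {ADJ}; 5:zaupnaunt {DET,NOUN}; 6:klister {NOUN}; 7:krouria {DET,NOUN}.
One satisfying assignment: ADJ PREP PREP ADJ DET NOUN DET.
Rule-by-rule: rule 1 holds; rule 2 holds; rule 3 holds.

YES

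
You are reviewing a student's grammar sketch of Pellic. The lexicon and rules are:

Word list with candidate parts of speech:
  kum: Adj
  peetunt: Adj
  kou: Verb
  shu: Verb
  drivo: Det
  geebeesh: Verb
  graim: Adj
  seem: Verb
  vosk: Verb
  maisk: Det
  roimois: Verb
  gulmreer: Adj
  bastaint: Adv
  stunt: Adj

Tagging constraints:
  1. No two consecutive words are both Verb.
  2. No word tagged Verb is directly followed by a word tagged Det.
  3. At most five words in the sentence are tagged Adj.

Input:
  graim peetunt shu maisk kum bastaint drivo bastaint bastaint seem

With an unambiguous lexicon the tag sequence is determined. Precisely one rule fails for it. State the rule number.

Fixed tagging: Adj Adj Verb Det Adj Adv Det Adv Adv Verb.
Checking each rule: R1 holds, R2 violated, R3 holds.
Only rule 2 fails.

2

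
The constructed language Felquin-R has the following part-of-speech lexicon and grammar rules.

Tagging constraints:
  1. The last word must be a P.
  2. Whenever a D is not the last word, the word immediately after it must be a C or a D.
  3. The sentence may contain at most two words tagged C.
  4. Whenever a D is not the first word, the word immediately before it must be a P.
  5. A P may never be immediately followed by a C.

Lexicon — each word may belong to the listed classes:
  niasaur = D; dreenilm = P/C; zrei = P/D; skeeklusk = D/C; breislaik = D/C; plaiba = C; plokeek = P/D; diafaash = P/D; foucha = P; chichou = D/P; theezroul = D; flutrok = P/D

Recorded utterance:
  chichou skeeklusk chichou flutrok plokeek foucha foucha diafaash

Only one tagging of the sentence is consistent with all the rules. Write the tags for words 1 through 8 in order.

D C P P P P P P

Candidates per position — 1:chichou {D,P}; 2:skeeklusk {D,C}; 3:chichou {D,P}; 4:flutrok {P,D}; 5:plokeek {P,D}; 6:foucha {P}; 7:foucha {P}; 8:diafaash {P,D}.
If word 2 were D, no tagging could satisfy rule 2; so word 2 is C.
If word 3 were D, no tagging could satisfy rule 2; so word 3 is P.
If word 4 were D, no tagging could satisfy rule 2; so word 4 is P.
If word 5 were D, no tagging could satisfy rule 2; so word 5 is P.
If word 8 were D, no tagging could satisfy rule 1; so word 8 is P.
If word 1 were P, no tagging could satisfy rule 5; so word 1 is D.
That leaves exactly one tagging: D C P P P P P P.
Checking: rule 1 ✓; rule 2 ✓; rule 3 ✓; rule 4 ✓; rule 5 ✓.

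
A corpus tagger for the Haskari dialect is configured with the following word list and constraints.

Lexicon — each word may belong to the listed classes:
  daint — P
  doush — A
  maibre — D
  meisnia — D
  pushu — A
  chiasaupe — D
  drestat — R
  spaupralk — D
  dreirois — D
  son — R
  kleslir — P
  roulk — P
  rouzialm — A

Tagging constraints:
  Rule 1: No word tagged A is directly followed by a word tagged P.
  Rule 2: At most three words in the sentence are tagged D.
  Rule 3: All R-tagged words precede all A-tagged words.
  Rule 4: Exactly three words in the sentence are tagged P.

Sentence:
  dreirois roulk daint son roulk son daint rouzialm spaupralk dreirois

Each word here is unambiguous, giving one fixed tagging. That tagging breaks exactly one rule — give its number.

Fixed tagging: D P P R P R P A D D.
Checking each rule: R1 ok, R2 ok, R3 ok, R4 fails.
Only rule 4 fails.

4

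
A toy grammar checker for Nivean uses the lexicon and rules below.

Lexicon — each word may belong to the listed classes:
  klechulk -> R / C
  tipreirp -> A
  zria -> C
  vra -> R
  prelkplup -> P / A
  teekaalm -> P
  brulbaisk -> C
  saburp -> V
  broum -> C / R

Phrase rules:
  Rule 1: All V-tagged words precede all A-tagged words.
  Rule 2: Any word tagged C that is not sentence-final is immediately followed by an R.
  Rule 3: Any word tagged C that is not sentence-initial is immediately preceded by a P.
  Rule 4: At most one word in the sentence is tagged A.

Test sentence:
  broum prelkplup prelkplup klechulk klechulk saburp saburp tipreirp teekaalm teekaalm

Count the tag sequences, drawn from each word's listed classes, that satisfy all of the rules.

Candidates per position — 1:broum {C,R}; 2:prelkplup {P,A}; 3:prelkplup {P,A}; 4:klechulk {R,C}; 5:klechulk {R,C}; 6:saburp {V}; 7:saburp {V}; 8:tipreirp {A}; 9:teekaalm {P}; 10:teekaalm {P}.
There are 32 candidate sequences in total.
The sequences that satisfy every rule: R P P R R V V A P P; R P P C R V V A P P.
Count = 2.

2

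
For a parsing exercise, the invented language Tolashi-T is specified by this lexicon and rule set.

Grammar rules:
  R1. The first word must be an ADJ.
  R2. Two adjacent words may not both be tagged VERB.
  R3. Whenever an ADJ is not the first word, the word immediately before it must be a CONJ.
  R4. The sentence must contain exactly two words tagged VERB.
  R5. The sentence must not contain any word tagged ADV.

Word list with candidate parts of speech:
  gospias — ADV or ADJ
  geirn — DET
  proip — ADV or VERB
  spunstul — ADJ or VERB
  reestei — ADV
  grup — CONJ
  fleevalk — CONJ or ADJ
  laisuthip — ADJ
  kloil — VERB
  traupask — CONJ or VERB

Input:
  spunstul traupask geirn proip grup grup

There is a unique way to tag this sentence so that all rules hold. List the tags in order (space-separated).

Candidates per position — 1:spunstul {ADJ,VERB}; 2:traupask {CONJ,VERB}; 3:geirn {DET}; 4:proip {ADV,VERB}; 5:grup {CONJ}; 6:grup {CONJ}.
If word 1 were VERB, no tagging could satisfy rule 1; so word 1 is ADJ.
If word 2 were CONJ, no tagging could satisfy rule 4; so word 2 is VERB.
If word 4 were ADV, no tagging could satisfy rule 4; so word 4 is VERB.
That leaves exactly one tagging: ADJ VERB DET VERB CONJ CONJ.
Verifying each rule — rule 1 satisfied; rule 2 satisfied; rule 3 satisfied; rule 4 satisfied; rule 5 satisfied.

ADJ VERB DET VERB CONJ CONJ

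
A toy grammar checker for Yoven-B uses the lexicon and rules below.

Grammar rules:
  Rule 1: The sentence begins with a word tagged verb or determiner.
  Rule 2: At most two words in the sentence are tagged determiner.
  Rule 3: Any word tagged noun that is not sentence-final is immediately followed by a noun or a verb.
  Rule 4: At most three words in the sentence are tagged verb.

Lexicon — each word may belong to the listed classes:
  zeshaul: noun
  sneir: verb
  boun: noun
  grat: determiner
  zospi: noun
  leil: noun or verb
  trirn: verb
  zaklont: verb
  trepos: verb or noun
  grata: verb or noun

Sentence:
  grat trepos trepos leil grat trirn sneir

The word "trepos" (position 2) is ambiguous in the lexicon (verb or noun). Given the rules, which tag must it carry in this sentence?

noun

Candidates per position — 1:grat {determiner}; 2:trepos {verb,noun}; 3:trepos {verb,noun}; 4:leil {noun,verb}; 5:grat {determiner}; 6:trirn {verb}; 7:sneir {verb}.
Word 4 cannot be noun — rule 3 would then fail for every completion. It is verb.
Word 2 cannot be verb — rule 4 would then fail for every completion. It is noun.
Word 3 cannot be verb — rule 4 would then fail for every completion. It is noun.
So the tagging must be: determiner noun noun verb determiner verb verb.
Checking: rule 1 ok; rule 2 ok; rule 3 ok; rule 4 ok.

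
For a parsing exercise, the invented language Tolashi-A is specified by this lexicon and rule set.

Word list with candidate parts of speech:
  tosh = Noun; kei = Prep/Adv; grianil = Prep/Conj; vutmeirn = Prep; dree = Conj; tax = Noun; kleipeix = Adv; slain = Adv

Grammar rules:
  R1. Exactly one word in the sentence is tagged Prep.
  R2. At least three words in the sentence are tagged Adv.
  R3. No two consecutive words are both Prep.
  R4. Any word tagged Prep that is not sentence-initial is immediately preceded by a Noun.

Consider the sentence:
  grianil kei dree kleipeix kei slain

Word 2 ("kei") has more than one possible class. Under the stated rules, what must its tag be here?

Adv

Candidates per position — 1:grianil {Prep,Conj}; 2:kei {Prep,Adv}; 3:dree {Conj}; 4:kleipeix {Adv}; 5:kei {Prep,Adv}; 6:slain {Adv}.
At position 2, choosing Prep makes rule 4 impossible to satisfy; hence Adv.
At position 5, choosing Prep makes rule 4 impossible to satisfy; hence Adv.
At position 1, choosing Conj makes rule 1 impossible to satisfy; hence Prep.
That leaves exactly one tagging: Prep Adv Conj Adv Adv Adv.
Check: rule 1 satisfied; rule 2 satisfied; rule 3 satisfied; rule 4 satisfied.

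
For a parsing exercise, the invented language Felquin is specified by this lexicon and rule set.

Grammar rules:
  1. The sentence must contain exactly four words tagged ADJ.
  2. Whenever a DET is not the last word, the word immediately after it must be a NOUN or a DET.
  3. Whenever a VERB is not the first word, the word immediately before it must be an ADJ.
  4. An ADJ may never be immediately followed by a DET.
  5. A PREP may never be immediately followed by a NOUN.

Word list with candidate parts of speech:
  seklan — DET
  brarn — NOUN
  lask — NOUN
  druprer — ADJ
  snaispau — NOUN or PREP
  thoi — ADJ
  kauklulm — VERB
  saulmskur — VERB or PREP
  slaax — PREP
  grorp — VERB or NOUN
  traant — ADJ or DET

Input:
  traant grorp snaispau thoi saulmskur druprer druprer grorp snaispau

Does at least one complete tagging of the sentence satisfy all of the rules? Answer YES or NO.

YES

Candidates per position — 1:traant {ADJ,DET}; 2:grorp {VERB,NOUN}; 3:snaispau {NOUN,PREP}; 4:thoi {ADJ}; 5:saulmskur {VERB,PREP}; 6:druprer {ADJ}; 7:druprer {ADJ}; 8:grorp {VERB,NOUN}; 9:snaispau {NOUN,PREP}.
One satisfying assignment: ADJ NOUN NOUN ADJ VERB ADJ ADJ VERB NOUN.
Check: rule 1 satisfied; rule 2 satisfied; rule 3 satisfied; rule 4 satisfied; rule 5 satisfied.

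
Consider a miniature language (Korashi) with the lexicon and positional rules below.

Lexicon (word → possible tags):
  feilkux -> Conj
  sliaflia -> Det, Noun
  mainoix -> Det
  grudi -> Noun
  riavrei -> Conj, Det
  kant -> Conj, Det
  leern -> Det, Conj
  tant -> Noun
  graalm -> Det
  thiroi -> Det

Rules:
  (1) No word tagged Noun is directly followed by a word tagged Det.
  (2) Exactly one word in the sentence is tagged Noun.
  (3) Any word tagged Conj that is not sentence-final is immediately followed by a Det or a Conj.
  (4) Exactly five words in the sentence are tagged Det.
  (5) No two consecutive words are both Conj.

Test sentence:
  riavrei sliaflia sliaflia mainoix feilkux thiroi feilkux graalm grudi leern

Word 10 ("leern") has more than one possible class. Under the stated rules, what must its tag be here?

Conj

Candidates per position — 1:riavrei {Conj,Det}; 2:sliaflia {Det,Noun}; 3:sliaflia {Det,Noun}; 4:mainoix {Det}; 5:feilkux {Conj}; 6:thiroi {Det}; 7:feilkux {Conj}; 8:graalm {Det}; 9:grudi {Noun}; 10:leern {Det,Conj}.
Word 2 cannot be Noun — rule 1 would then fail for every completion. It is Det.
Word 3 cannot be Noun — rule 1 would then fail for every completion. It is Det.
Word 10 cannot be Det — rule 1 would then fail for every completion. It is Conj.
Word 1 cannot be Det — rule 4 would then fail for every completion. It is Conj.
That leaves exactly one tagging: Conj Det Det Det Conj Det Conj Det Noun Conj.
Check: rule 1 satisfied; rule 2 satisfied; rule 3 satisfied; rule 4 satisfied; rule 5 satisfied.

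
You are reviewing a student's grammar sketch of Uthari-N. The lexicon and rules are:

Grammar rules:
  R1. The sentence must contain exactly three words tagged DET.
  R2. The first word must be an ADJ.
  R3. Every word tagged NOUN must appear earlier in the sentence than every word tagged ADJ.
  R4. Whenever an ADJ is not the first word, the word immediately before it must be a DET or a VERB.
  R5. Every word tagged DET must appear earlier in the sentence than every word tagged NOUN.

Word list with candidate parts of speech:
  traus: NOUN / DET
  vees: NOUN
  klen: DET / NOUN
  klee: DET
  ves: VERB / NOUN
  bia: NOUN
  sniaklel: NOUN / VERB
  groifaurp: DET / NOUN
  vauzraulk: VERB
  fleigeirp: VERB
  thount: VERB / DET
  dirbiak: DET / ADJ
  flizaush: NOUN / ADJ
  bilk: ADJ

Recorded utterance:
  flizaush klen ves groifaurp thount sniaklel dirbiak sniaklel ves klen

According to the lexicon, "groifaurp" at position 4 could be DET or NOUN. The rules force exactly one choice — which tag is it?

DET

Candidates per position — 1:flizaush {NOUN,ADJ}; 2:klen {DET,NOUN}; 3:ves {VERB,NOUN}; 4:groifaurp {DET,NOUN}; 5:thount {VERB,DET}; 6:sniaklel {NOUN,VERB}; 7:dirbiak {DET,ADJ}; 8:sniaklel {NOUN,VERB}; 9:ves {VERB,NOUN}; 10:klen {DET,NOUN}.
At position 1, choosing NOUN makes rule 2 impossible to satisfy; hence ADJ.
At position 2, choosing NOUN makes rule 3 impossible to satisfy; hence DET.
At position 3, choosing NOUN makes rule 3 impossible to satisfy; hence VERB.
At position 4, choosing NOUN makes rule 3 impossible to satisfy; hence DET.
At position 6, choosing NOUN makes rule 3 impossible to satisfy; hence VERB.
At position 8, choosing NOUN makes rule 3 impossible to satisfy; hence VERB.
At position 9, choosing NOUN makes rule 3 impossible to satisfy; hence VERB.
At position 10, choosing NOUN makes rule 3 impossible to satisfy; hence DET.
At position 5, choosing DET makes rule 1 impossible to satisfy; hence VERB.
At position 7, choosing DET makes rule 1 impossible to satisfy; hence ADJ.
The unique satisfying tagging is: ADJ DET VERB DET VERB VERB ADJ VERB VERB DET.
Checking: rule 1 holds; rule 2 holds; rule 3 holds; rule 4 holds; rule 5 holds.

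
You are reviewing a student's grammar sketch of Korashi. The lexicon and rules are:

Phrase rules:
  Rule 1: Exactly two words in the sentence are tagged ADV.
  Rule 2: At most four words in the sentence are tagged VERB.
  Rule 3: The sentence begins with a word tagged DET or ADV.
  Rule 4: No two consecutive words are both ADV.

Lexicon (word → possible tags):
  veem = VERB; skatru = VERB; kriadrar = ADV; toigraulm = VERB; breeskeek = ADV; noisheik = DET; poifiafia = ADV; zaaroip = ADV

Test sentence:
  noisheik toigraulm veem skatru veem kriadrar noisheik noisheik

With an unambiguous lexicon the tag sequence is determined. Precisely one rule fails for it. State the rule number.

1

Fixed tagging: DET VERB VERB VERB VERB ADV DET DET.
Checking each rule: R1 fail, R2 pass, R3 pass, R4 pass.
Only rule 1 fails.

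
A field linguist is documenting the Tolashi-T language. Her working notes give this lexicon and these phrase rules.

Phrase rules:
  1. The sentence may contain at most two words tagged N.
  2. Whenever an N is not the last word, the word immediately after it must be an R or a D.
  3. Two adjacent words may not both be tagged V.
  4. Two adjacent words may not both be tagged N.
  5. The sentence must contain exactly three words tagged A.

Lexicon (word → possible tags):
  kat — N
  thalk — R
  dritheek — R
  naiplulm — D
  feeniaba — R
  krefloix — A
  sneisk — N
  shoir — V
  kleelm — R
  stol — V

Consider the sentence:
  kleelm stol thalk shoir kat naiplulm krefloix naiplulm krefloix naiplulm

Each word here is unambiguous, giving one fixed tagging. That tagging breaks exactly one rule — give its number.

Fixed tagging: R V R V N D A D A D.
Rule check: R1 ✓, R2 ✓, R3 ✓, R4 ✓, R5 ✗.
Only rule 5 fails.

5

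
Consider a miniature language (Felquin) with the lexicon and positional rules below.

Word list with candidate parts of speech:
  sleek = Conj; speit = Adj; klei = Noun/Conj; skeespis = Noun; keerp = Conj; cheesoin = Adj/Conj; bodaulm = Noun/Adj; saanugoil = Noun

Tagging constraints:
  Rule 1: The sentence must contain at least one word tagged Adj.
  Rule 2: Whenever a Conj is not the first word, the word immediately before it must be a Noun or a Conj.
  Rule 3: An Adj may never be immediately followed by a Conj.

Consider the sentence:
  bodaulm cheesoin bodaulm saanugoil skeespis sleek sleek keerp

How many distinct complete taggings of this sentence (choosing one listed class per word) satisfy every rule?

5

Candidates per position — 1:bodaulm {Noun,Adj}; 2:cheesoin {Adj,Conj}; 3:bodaulm {Noun,Adj}; 4:saanugoil {Noun}; 5:skeespis {Noun}; 6:sleek {Conj}; 7:sleek {Conj}; 8:keerp {Conj}.
There are 8 candidate sequences in total.
The sequences that satisfy every rule: Noun Adj Noun Noun Noun Conj Conj Conj; Noun Adj Adj Noun Noun Conj Conj Conj; Noun Conj Adj Noun Noun Conj Conj Conj; Adj Adj Noun Noun Noun Conj Conj Conj; Adj Adj Adj Noun Noun Conj Conj Conj.
Count = 5.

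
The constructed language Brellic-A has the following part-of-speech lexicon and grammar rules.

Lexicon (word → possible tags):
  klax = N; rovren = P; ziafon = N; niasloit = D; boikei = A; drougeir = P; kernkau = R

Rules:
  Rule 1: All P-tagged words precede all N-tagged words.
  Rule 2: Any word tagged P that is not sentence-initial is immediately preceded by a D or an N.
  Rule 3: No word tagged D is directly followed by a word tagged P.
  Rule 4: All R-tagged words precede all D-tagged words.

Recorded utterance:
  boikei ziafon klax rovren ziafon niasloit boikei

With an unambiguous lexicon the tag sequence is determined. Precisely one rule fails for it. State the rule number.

1

Fixed tagging: A N N P N D A.
Checking each rule: R1 fails, R2 ok, R3 ok, R4 ok.
Only rule 1 fails.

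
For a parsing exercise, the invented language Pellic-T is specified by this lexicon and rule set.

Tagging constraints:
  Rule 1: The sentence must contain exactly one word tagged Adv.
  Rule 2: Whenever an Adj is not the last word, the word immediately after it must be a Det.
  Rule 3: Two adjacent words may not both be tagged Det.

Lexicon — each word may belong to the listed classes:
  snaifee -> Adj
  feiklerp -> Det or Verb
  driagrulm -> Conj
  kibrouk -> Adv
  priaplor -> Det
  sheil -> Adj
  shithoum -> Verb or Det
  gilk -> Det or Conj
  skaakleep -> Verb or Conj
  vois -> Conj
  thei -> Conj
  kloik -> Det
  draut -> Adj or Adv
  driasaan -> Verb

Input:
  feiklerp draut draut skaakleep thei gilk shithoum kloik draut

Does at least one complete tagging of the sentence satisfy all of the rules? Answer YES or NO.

Candidates per position — 1:feiklerp {Det,Verb}; 2:draut {Adj,Adv}; 3:draut {Adj,Adv}; 4:skaakleep {Verb,Conj}; 5:thei {Conj}; 6:gilk {Det,Conj}; 7:shithoum {Verb,Det}; 8:kloik {Det}; 9:draut {Adj,Adv}.
Every candidate sequence violates at least one rule; no consistent tagging exists.

NO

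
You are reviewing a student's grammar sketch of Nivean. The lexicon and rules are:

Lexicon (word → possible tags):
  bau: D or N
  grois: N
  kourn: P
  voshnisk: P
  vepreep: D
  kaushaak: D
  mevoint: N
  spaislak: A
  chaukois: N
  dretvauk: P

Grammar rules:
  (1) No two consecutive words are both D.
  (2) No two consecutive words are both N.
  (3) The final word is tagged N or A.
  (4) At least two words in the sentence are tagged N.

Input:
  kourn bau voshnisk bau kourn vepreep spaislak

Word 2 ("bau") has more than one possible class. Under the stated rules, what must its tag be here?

N

Candidates per position — 1:kourn {P}; 2:bau {D,N}; 3:voshnisk {P}; 4:bau {D,N}; 5:kourn {P}; 6:vepreep {D}; 7:spaislak {A}.
At position 2, choosing D makes rule 4 impossible to satisfy; hence N.
At position 4, choosing D makes rule 4 impossible to satisfy; hence N.
So the tagging must be: P N P N P D A.
Check: rule 1 ✓; rule 2 ✓; rule 3 ✓; rule 4 ✓.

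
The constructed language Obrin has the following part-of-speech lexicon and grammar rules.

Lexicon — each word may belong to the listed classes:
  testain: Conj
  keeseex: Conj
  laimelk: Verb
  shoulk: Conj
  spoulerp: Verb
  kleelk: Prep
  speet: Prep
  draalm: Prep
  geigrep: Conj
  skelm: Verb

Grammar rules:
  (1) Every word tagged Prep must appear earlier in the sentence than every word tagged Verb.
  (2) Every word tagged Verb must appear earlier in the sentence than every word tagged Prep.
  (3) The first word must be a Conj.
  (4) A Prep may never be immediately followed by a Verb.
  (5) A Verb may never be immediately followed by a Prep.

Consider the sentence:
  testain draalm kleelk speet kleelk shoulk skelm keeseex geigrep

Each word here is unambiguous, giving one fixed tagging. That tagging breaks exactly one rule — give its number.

2

Fixed tagging: Conj Prep Prep Prep Prep Conj Verb Conj Conj.
Rule check: R1 ok, R2 fails, R3 ok, R4 ok, R5 ok.
Only rule 2 fails.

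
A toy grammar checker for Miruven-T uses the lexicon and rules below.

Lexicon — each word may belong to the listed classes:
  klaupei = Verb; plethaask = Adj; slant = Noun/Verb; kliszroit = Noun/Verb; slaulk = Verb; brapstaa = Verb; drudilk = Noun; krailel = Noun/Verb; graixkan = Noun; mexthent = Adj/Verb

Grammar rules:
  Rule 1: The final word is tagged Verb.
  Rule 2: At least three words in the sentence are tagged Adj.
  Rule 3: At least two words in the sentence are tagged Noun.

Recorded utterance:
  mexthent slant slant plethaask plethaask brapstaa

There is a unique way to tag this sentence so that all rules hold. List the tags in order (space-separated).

Adj Noun Noun Adj Adj Verb

Candidates per position — 1:mexthent {Adj,Verb}; 2:slant {Noun,Verb}; 3:slant {Noun,Verb}; 4:plethaask {Adj}; 5:plethaask {Adj}; 6:brapstaa {Verb}.
Word 1 cannot be Verb — rule 2 would then fail for every completion. It is Adj.
Word 2 cannot be Verb — rule 3 would then fail for every completion. It is Noun.
Word 3 cannot be Verb — rule 3 would then fail for every completion. It is Noun.
The unique satisfying tagging is: Adj Noun Noun Adj Adj Verb.
Checking: rule 1 satisfied; rule 2 satisfied; rule 3 satisfied.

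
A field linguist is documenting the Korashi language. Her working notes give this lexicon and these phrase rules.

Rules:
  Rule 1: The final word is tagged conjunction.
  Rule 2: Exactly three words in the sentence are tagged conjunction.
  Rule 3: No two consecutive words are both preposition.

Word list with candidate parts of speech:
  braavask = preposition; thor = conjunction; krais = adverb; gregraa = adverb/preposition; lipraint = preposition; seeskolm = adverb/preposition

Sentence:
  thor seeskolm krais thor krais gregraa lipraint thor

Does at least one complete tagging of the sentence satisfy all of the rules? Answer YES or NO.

YES

Candidates per position — 1:thor {conjunction}; 2:seeskolm {adverb,preposition}; 3:krais {adverb}; 4:thor {conjunction}; 5:krais {adverb}; 6:gregraa {adverb,preposition}; 7:lipraint {preposition}; 8:thor {conjunction}.
One satisfying assignment: conjunction adverb adverb conjunction adverb adverb preposition conjunction.
Checking: rule 1 ✓; rule 2 ✓; rule 3 ✓.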